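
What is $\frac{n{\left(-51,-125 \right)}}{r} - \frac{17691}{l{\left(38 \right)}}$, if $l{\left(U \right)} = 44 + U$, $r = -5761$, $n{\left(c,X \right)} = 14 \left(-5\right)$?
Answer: $- \frac{14558873}{67486} \approx -215.73$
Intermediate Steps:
$n{\left(c,X \right)} = -70$
$\frac{n{\left(-51,-125 \right)}}{r} - \frac{17691}{l{\left(38 \right)}} = - \frac{70}{-5761} - \frac{17691}{44 + 38} = \left(-70\right) \left(- \frac{1}{5761}\right) - \frac{17691}{82} = \frac{10}{823} - \frac{17691}{82} = - \frac{14558873}{67486}$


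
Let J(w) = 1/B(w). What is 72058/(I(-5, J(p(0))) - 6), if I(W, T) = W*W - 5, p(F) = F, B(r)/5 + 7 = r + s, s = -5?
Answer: 5147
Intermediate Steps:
B(r) = -60 + 5*r (B(r) = -35 + 5*(r - 5) = -35 + 5*(-5 + r) = -35 + (-25 + 5*r) = -60 + 5*r)
J(w) = 1/(-60 + 5*w)
I(W, T) = -5 + W² (I(W, T) = W² - 5 = -5 + W²)
72058/(I(-5, J(p(0))) - 6) = 72058/((-5 + (-5)²) - 6) = 72058/((-5 + 25) - 6) = 72058/(20 - 6) = 72058/14 = (1/14)*72058 = 5147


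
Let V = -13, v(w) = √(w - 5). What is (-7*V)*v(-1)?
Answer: 91*I*√6 ≈ 222.9*I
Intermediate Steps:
v(w) = √(-5 + w)
(-7*V)*v(-1) = (-7*(-13))*√(-5 - 1) = 91*√(-6) = 91*(I*√6) = 91*I*√6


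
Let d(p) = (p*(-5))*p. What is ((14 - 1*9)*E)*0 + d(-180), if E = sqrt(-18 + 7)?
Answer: -162000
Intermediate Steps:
E = I*sqrt(11) (E = sqrt(-11) = I*sqrt(11) ≈ 3.3166*I)
d(p) = -5*p**2 (d(p) = (-5*p)*p = -5*p**2)
((14 - 1*9)*E)*0 + d(-180) = ((14 - 1*9)*(I*sqrt(11)))*0 - 5*(-180)**2 = ((14 - 9)*(I*sqrt(11)))*0 - 5*32400 = (5*(I*sqrt(11)))*0 - 162000 = (5*I*sqrt(11))*0 - 162000 = 0 - 162000 = -162000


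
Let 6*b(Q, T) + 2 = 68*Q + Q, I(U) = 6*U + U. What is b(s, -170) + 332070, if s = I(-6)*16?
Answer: 973025/3 ≈ 3.2434e+5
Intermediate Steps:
I(U) = 7*U
s = -672 (s = (7*(-6))*16 = -42*16 = -672)
b(Q, T) = -1/3 + 23*Q/2 (b(Q, T) = -1/3 + (68*Q + Q)/6 = -1/3 + (69*Q)/6 = -1/3 + 23*Q/2)
b(s, -170) + 332070 = (-1/3 + (23/2)*(-672)) + 332070 = (-1/3 - 7728) + 332070 = -23185/3 + 332070 = 973025/3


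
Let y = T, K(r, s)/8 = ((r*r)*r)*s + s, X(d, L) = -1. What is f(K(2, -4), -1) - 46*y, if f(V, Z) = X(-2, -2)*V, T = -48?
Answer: 2496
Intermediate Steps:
K(r, s) = 8*s + 8*s*r³ (K(r, s) = 8*(((r*r)*r)*s + s) = 8*((r²*r)*s + s) = 8*(r³*s + s) = 8*(s*r³ + s) = 8*(s + s*r³) = 8*s + 8*s*r³)
f(V, Z) = -V
y = -48
f(K(2, -4), -1) - 46*y = -8*(-4)*(1 + 2³) - 46*(-48) = -8*(-4)*(1 + 8) + 2208 = -8*(-4)*9 + 2208 = -1*(-288) + 2208 = 288 + 2208 = 2496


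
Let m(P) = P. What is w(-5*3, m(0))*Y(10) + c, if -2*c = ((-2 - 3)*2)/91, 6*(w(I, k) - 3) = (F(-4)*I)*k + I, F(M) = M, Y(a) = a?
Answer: 460/91 ≈ 5.0549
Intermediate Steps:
w(I, k) = 3 + I/6 - 2*I*k/3 (w(I, k) = 3 + ((-4*I)*k + I)/6 = 3 + (-4*I*k + I)/6 = 3 + (I - 4*I*k)/6 = 3 + (I/6 - 2*I*k/3) = 3 + I/6 - 2*I*k/3)
c = 5/91 (c = -(-2 - 3)*2/(2*91) = -(-5*2)/(2*91) = -(-5)/91 = -½*(-10/91) = 5/91 ≈ 0.054945)
w(-5*3, m(0))*Y(10) + c = (3 + (-5*3)/6 - ⅔*(-5*3)*0)*10 + 5/91 = (3 + (⅙)*(-15) - ⅔*(-15)*0)*10 + 5/91 = (3 - 5/2 + 0)*10 + 5/91 = (½)*10 + 5/91 = 5 + 5/91 = 460/91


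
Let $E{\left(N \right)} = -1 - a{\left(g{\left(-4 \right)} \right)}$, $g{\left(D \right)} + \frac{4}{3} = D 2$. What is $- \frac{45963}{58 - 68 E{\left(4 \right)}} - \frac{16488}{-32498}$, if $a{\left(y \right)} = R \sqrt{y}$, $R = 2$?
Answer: $- \frac{19832017113}{656362106} + \frac{3125484 i \sqrt{21}}{141379} \approx -30.215 + 101.31 i$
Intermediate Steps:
$g{\left(D \right)} = - \frac{4}{3} + 2 D$ ($g{\left(D \right)} = - \frac{4}{3} + D 2 = - \frac{4}{3} + 2 D$)
$a{\left(y \right)} = 2 \sqrt{y}$
$E{\left(N \right)} = -1 - \frac{4 i \sqrt{21}}{3}$ ($E{\left(N \right)} = -1 - 2 \sqrt{- \frac{4}{3} + 2 \left(-4\right)} = -1 - 2 \sqrt{- \frac{4}{3} - 8} = -1 - 2 \sqrt{- \frac{28}{3}} = -1 - 2 \frac{2 i \sqrt{21}}{3} = -1 - \frac{4 i \sqrt{21}}{3}$)
$- \frac{45963}{58 - 68 E{\left(4 \right)}} - \frac{16488}{-32498} = - \frac{45963}{58 - 68 \left(-1 - \frac{4 i \sqrt{21}}{3}\right)} - \frac{16488}{-32498} = - \frac{45963}{58 + \left(68 + \frac{272 i \sqrt{21}}{3}\right)} - - \frac{8244}{16249} = - \frac{45963}{126 + \frac{272 i \sqrt{21}}{3}} + \frac{8244}{16249} = \frac{8244}{16249} - \frac{45963}{126 + \frac{272 i \sqrt{21}}{3}}$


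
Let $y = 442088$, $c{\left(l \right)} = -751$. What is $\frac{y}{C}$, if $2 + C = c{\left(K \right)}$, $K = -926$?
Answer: $- \frac{442088}{753} \approx -587.1$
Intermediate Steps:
$C = -753$ ($C = -2 - 751 = -753$)
$\frac{y}{C} = \frac{442088}{-753} = 442088 \left(- \frac{1}{753}\right) = - \frac{442088}{753}$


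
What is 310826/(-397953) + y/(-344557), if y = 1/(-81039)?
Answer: -170177568508495/217879694503569 ≈ -0.78106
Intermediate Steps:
y = -1/81039 ≈ -1.2340e-5
310826/(-397953) + y/(-344557) = 310826/(-397953) - 1/81039/(-344557) = 310826*(-1/397953) - 1/81039*(-1/344557) = -310826/397953 + 1/27922554723 = -170177568508495/217879694503569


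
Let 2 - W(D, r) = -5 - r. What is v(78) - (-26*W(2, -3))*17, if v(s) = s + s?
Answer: 1924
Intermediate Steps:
W(D, r) = 7 + r (W(D, r) = 2 - (-5 - r) = 2 + (5 + r) = 7 + r)
v(s) = 2*s
v(78) - (-26*W(2, -3))*17 = 2*78 - (-26*(7 - 3))*17 = 156 - (-26*4)*17 = 156 - (-104)*17 = 156 - 1*(-1768) = 156 + 1768 = 1924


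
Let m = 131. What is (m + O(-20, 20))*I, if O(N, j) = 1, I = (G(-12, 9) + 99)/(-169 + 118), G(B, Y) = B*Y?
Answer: 396/17 ≈ 23.294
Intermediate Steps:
I = 3/17 (I = (-12*9 + 99)/(-169 + 118) = (-108 + 99)/(-51) = -9*(-1/51) = 3/17 ≈ 0.17647)
(m + O(-20, 20))*I = (131 + 1)*(3/17) = 132*(3/17) = 396/17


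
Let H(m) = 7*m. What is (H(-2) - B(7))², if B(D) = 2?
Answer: 256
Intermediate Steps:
(H(-2) - B(7))² = (7*(-2) - 1*2)² = (-14 - 2)² = (-16)² = 256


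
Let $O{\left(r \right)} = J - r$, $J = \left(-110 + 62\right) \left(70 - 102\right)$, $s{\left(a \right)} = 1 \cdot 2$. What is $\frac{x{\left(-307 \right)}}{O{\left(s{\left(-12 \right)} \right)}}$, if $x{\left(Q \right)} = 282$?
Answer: $\frac{141}{767} \approx 0.18383$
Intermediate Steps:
$s{\left(a \right)} = 2$
$J = 1536$ ($J = \left(-48\right) \left(-32\right) = 1536$)
$O{\left(r \right)} = 1536 - r$
$\frac{x{\left(-307 \right)}}{O{\left(s{\left(-12 \right)} \right)}} = \frac{282}{1536 - 2} = \frac{282}{1534} = 282 \cdot \frac{1}{1534} = \frac{141}{767}$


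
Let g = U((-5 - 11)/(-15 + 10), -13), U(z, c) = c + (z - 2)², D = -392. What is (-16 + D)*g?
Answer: 117912/25 ≈ 4716.5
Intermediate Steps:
U(z, c) = c + (-2 + z)²
g = -289/25 (g = -13 + (-2 + (-5 - 11)/(-15 + 10))² = -13 + (-2 - 16/(-5))² = -13 + (-2 - 16*(-⅕))² = -13 + (-2 + 16/5)² = -13 + (6/5)² = -13 + 36/25 = -289/25 ≈ -11.560)
(-16 + D)*g = (-16 - 392)*(-289/25) = -408*(-289/25) = 117912/25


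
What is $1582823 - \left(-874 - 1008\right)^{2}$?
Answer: $-1959101$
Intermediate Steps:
$1582823 - \left(-874 - 1008\right)^{2} = 1582823 - \left(-1882\right)^{2} = 1582823 - 3541924 = -1959101$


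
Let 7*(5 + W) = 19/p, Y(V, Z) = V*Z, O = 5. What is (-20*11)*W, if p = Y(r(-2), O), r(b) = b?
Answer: 8118/7 ≈ 1159.7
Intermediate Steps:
p = -10 (p = -2*5 = -10)
W = -369/70 (W = -5 + (19/(-10))/7 = -5 + (19*(-⅒))/7 = -5 + (⅐)*(-19/10) = -5 - 19/70 = -369/70 ≈ -5.2714)
(-20*11)*W = -20*11*(-369/70) = -220*(-369/70) = 8118/7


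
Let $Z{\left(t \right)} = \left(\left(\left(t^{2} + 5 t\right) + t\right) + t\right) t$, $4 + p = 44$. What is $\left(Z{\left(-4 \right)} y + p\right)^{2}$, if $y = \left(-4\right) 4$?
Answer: $529984$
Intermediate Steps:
$p = 40$ ($p = -4 + 44 = 40$)
$y = -16$
$Z{\left(t \right)} = t \left(t^{2} + 7 t\right)$ ($Z{\left(t \right)} = \left(\left(t^{2} + 6 t\right) + t\right) t = \left(t^{2} + 7 t\right) t = t \left(t^{2} + 7 t\right)$)
$\left(Z{\left(-4 \right)} y + p\right)^{2} = \left(\left(-4\right)^{2} \left(7 - 4\right) \left(-16\right) + 40\right)^{2} = \left(16 \cdot 3 \left(-16\right) + 40\right)^{2} = \left(48 \left(-16\right) + 40\right)^{2} = \left(-768 + 40\right)^{2} = \left(-728\right)^{2} = 529984$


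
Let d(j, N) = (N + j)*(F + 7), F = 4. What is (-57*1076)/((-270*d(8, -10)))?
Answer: -5111/495 ≈ -10.325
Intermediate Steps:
d(j, N) = 11*N + 11*j (d(j, N) = (N + j)*(4 + 7) = (N + j)*11 = 11*N + 11*j)
(-57*1076)/((-270*d(8, -10))) = (-57*1076)/((-270*(11*(-10) + 11*8))) = -61332*(-1/(270*(-110 + 88))) = -61332/((-270*(-22))) = -61332/5940 = -61332*1/5940 = -5111/495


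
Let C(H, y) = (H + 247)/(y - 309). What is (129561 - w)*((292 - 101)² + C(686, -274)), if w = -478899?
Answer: 12940416965400/583 ≈ 2.2196e+10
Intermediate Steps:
C(H, y) = (247 + H)/(-309 + y)
(129561 - w)*((292 - 101)² + C(686, -274)) = (129561 - 1*(-478899))*((292 - 101)² + (247 + 686)/(-309 - 274)) = (129561 + 478899)*(191² + 933/(-583)) = 608460*(36481 - 1/583*933) = 608460*(36481 - 933/583) = 608460*(21267490/583) = 12940416965400/583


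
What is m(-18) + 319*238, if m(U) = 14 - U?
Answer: 75954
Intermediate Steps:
m(-18) + 319*238 = (14 - 1*(-18)) + 319*238 = (14 + 18) + 75922 = 32 + 75922 = 75954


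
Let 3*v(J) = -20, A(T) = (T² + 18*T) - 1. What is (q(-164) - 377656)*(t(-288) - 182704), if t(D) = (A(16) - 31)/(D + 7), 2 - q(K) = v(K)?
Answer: 58165622948512/843 ≈ 6.8998e+10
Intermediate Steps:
A(T) = -1 + T² + 18*T
v(J) = -20/3 (v(J) = (⅓)*(-20) = -20/3)
q(K) = 26/3 (q(K) = 2 - 1*(-20/3) = 2 + 20/3 = 26/3)
t(D) = 512/(7 + D) (t(D) = ((-1 + 16² + 18*16) - 31)/(D + 7) = ((-1 + 256 + 288) - 31)/(7 + D) = (543 - 31)/(7 + D) = 512/(7 + D))
(q(-164) - 377656)*(t(-288) - 182704) = (26/3 - 377656)*(512/(7 - 288) - 182704) = -1132942*(512/(-281) - 182704)/3 = -1132942*(512*(-1/281) - 182704)/3 = -1132942*(-512/281 - 182704)/3 = -1132942/3*(-51340336/281) = 58165622948512/843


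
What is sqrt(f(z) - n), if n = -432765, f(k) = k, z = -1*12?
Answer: sqrt(432753) ≈ 657.84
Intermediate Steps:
z = -12
sqrt(f(z) - n) = sqrt(-12 - 1*(-432765)) = sqrt(-12 + 432765) = sqrt(432753)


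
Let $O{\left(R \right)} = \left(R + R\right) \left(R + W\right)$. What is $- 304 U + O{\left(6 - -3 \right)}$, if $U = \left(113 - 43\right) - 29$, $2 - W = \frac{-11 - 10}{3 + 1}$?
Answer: $- \frac{24343}{2} \approx -12172.0$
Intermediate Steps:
$W = \frac{29}{4}$ ($W = 2 - \frac{-11 - 10}{3 + 1} = 2 - - \frac{21}{4} = 2 + \frac{21}{4} = \frac{29}{4} \approx 7.25$)
$U = 41$ ($U = 70 - 29 = 41$)
$O{\left(R \right)} = 2 R \left(\frac{29}{4} + R\right)$ ($O{\left(R \right)} = \left(R + R\right) \left(R + \frac{29}{4}\right) = 2 R \left(\frac{29}{4} + R\right)$)
$- 304 U + O{\left(6 - -3 \right)} = \left(-304\right) 41 + \frac{\left(6 - -3\right) \left(29 + 4 \left(6 - -3\right)\right)}{2} = -12464 + \frac{\left(6 + 3\right) \left(29 + 4 \left(6 + 3\right)\right)}{2} = -12464 + \frac{1}{2} \cdot 9 \left(29 + 4 \cdot 9\right) = -12464 + \frac{1}{2} \cdot 9 \left(29 + 36\right) = -12464 + \frac{1}{2} \cdot 9 \cdot 65 = -12464 + \frac{585}{2} = - \frac{24343}{2}$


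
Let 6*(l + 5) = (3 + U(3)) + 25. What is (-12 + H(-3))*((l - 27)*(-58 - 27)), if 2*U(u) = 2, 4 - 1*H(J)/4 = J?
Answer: 110840/3 ≈ 36947.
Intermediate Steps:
H(J) = 16 - 4*J
U(u) = 1 (U(u) = (½)*2 = 1)
l = -⅙ (l = -5 + ((3 + 1) + 25)/6 = -5 + (4 + 25)/6 = -5 + (⅙)*29 = -5 + 29/6 = -⅙ ≈ -0.16667)
(-12 + H(-3))*((l - 27)*(-58 - 27)) = (-12 + (16 - 4*(-3)))*((-⅙ - 27)*(-58 - 27)) = (-12 + (16 + 12))*(-163/6*(-85)) = (-12 + 28)*(13855/6) = 16*(13855/6) = 110840/3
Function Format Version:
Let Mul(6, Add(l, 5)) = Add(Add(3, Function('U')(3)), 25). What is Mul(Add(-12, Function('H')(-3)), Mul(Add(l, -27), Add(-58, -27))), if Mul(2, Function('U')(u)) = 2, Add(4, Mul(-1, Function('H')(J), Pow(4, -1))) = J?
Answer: Rational(110840, 3) ≈ 36947.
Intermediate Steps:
Function('H')(J) = Add(16, Mul(-4, J))
Function('U')(u) = 1 (Function('U')(u) = Mul(Rational(1, 2), 2) = 1)
l = Rational(-1, 6) (l = Add(-5, Mul(Rational(1, 6), Add(Add(3, 1), 25))) = Add(-5, Mul(Rational(1, 6), Add(4, 25))) = Add(-5, Mul(Rational(1, 6), 29)) = Add(-5, Rational(29, 6)) = Rational(-1, 6) ≈ -0.16667)
Mul(Add(-12, Function('H')(-3)), Mul(Add(l, -27), Add(-58, -27))) = Mul(Add(-12, Add(16, Mul(-4, -3))), Mul(Add(Rational(-1, 6), -27), Add(-58, -27))) = Mul(Add(-12, Add(16, 12)), Mul(Rational(-163, 6), -85)) = Mul(Add(-12, 28), Rational(13855, 6)) = Mul(16, Rational(13855, 6)) = Rational(110840, 3)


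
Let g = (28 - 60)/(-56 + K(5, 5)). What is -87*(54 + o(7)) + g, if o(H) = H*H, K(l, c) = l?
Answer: -456979/51 ≈ -8960.4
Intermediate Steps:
o(H) = H**2
g = 32/51 (g = (28 - 60)/(-56 + 5) = -32/(-51) = -32*(-1/51) = 32/51 ≈ 0.62745)
-87*(54 + o(7)) + g = -87*(54 + 7**2) + 32/51 = -87*(54 + 49) + 32/51 = -87*103 + 32/51 = -8961 + 32/51 = -456979/51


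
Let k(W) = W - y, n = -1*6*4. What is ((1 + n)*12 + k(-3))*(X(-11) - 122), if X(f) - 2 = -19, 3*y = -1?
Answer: 116204/3 ≈ 38735.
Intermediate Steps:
n = -24 (n = -6*4 = -24)
y = -1/3 (y = (1/3)*(-1) = -1/3 ≈ -0.33333)
k(W) = 1/3 + W (k(W) = W - 1*(-1/3) = W + 1/3 = 1/3 + W)
X(f) = -17 (X(f) = 2 - 19 = -17)
((1 + n)*12 + k(-3))*(X(-11) - 122) = ((1 - 24)*12 + (1/3 - 3))*(-17 - 122) = (-23*12 - 8/3)*(-139) = (-276 - 8/3)*(-139) = -836/3*(-139) = 116204/3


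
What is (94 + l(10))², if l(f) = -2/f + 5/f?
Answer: 889249/100 ≈ 8892.5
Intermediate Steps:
l(f) = 3/f
(94 + l(10))² = (94 + 3/10)² = (943/10)² = 889249/100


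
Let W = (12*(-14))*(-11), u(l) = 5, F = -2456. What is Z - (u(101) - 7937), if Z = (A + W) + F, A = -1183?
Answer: 6141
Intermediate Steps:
W = 1848 (W = -168*(-11) = 1848)
Z = -1791 (Z = (-1183 + 1848) - 2456 = 665 - 2456 = -1791)
Z - (u(101) - 7937) = -1791 - (5 - 7937) = -1791 - 1*(-7932) = -1791 + 7932 = 6141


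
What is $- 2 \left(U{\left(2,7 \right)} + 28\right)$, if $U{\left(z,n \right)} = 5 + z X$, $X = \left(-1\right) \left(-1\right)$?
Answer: $-70$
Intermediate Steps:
$X = 1$
$U{\left(z,n \right)} = 5 + z$ ($U{\left(z,n \right)} = 5 + z 1 = 5 + z$)
$- 2 \left(U{\left(2,7 \right)} + 28\right) = - 2 \left(\left(5 + 2\right) + 28\right) = - 2 \left(7 + 28\right) = \left(-2\right) 35 = -70$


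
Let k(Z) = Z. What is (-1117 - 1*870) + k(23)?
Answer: -1964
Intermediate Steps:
(-1117 - 1*870) + k(23) = (-1117 - 1*870) + 23 = (-1117 - 870) + 23 = -1987 + 23 = -1964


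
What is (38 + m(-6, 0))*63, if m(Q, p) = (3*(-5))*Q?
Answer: 8064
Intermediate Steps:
m(Q, p) = -15*Q
(38 + m(-6, 0))*63 = (38 - 15*(-6))*63 = (38 + 90)*63 = 128*63 = 8064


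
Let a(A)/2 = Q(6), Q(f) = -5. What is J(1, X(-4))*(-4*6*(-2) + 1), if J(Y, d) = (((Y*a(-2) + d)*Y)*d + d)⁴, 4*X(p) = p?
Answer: 490000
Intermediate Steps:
X(p) = p/4
a(A) = -10 (a(A) = 2*(-5) = -10)
J(Y, d) = (d + Y*d*(d - 10*Y))⁴ (J(Y, d) = (((Y*(-10) + d)*Y)*d + d)⁴ = (((-10*Y + d)*Y)*d + d)⁴ = (((d - 10*Y)*Y)*d + d)⁴ = ((Y*(d - 10*Y))*d + d)⁴ = (Y*d*(d - 10*Y) + d)⁴ = (d + Y*d*(d - 10*Y))⁴)
J(1, X(-4))*(-4*6*(-2) + 1) = (((¼)*(-4))⁴*(1 - 10*1² + 1*((¼)*(-4)))⁴)*(-4*6*(-2) + 1) = ((-1)⁴*(1 - 10*1 + 1*(-1))⁴)*(-24*(-2) + 1) = (1*(1 - 10 - 1)⁴)*(48 + 1) = (1*(-10)⁴)*49 = (1*10000)*49 = 10000*49 = 490000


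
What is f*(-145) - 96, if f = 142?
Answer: -20686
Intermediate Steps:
f*(-145) - 96 = 142*(-145) - 96 = -20590 - 96 = -20686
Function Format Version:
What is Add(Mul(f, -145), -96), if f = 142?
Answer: -20686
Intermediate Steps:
Add(Mul(f, -145), -96) = Add(Mul(142, -145), -96) = Add(-20590, -96) = -20686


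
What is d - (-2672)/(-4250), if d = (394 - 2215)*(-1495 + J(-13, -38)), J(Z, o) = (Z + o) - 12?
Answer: 6028874414/2125 ≈ 2.8371e+6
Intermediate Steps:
J(Z, o) = -12 + Z + o
d = 2837118 (d = (394 - 2215)*(-1495 + (-12 - 13 - 38)) = -1821*(-1495 - 63) = -1821*(-1558) = 2837118)
d - (-2672)/(-4250) = 2837118 - (-2672)/(-4250) = 2837118 - (-2672)*(-1)/4250 = 2837118 - 1*1336/2125 = 2837118 - 1336/2125 = 6028874414/2125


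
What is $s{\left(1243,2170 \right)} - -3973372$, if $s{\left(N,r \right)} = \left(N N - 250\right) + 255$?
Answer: $5518426$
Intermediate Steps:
$s{\left(N,r \right)} = 5 + N^{2}$ ($s{\left(N,r \right)} = \left(N^{2} - 250\right) + 255 = \left(-250 + N^{2}\right) + 255 = 5 + N^{2}$)
$s{\left(1243,2170 \right)} - -3973372 = \left(5 + 1243^{2}\right) - -3973372 = \left(5 + 1545049\right) + 3973372 = 1545054 + 3973372 = 5518426$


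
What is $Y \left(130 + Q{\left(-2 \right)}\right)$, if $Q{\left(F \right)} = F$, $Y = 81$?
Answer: $10368$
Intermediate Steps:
$Y \left(130 + Q{\left(-2 \right)}\right) = 81 \left(130 - 2\right) = 81 \cdot 128 = 10368$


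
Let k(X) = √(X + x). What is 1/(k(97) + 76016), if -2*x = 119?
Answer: 152032/11556864437 - 5*√6/11556864437 ≈ 1.3154e-5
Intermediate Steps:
x = -119/2 (x = -½*119 = -119/2 ≈ -59.500)
k(X) = √(-119/2 + X) (k(X) = √(X - 119/2) = √(-119/2 + X))
1/(k(97) + 76016) = 1/(√(-238 + 4*97)/2 + 76016) = 1/(√(-238 + 388)/2 + 76016) = 1/(√150/2 + 76016) = 1/((5*√6)/2 + 76016) = 1/(5*√6/2 + 76016) = 1/(76016 + 5*√6/2)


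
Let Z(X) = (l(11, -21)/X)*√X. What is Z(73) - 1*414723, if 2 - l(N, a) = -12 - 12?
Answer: -414723 + 26*√73/73 ≈ -4.1472e+5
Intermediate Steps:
l(N, a) = 26 (l(N, a) = 2 - (-12 - 12) = 2 - 1*(-24) = 2 + 24 = 26)
Z(X) = 26/√X (Z(X) = (26/X)*√X = 26/√X)
Z(73) - 1*414723 = 26/√73 - 1*414723 = 26*(√73/73) - 414723 = 26*√73/73 - 414723 = -414723 + 26*√73/73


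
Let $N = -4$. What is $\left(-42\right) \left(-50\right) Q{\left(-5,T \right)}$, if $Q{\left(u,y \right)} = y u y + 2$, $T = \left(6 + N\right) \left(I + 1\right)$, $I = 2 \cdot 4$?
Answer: $-3397800$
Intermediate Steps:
$I = 8$
$T = 18$ ($T = \left(6 - 4\right) \left(8 + 1\right) = 2 \cdot 9 = 18$)
$Q{\left(u,y \right)} = 2 + u y^{2}$ ($Q{\left(u,y \right)} = u y y + 2 = u y^{2} + 2 = 2 + u y^{2}$)
$\left(-42\right) \left(-50\right) Q{\left(-5,T \right)} = \left(-42\right) \left(-50\right) \left(2 - 5 \cdot 18^{2}\right) = 2100 \left(2 - 1620\right) = 2100 \left(-1618\right) = -3397800$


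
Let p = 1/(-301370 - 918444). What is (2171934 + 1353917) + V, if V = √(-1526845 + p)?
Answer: 3525851 + I*√2271863207489149434/1219814 ≈ 3.5259e+6 + 1235.7*I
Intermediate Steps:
p = -1/1219814 (p = 1/(-1219814) = -1/1219814 ≈ -8.1980e-7)
V = I*√2271863207489149434/1219814 (V = √(-1526845 - 1/1219814) = √(-1862466906831/1219814) = I*√2271863207489149434/1219814 ≈ 1235.7*I)
(2171934 + 1353917) + V = (2171934 + 1353917) + I*√2271863207489149434/1219814 = 3525851 + I*√2271863207489149434/1219814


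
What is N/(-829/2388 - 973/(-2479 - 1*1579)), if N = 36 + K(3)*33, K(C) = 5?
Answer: -973895652/520279 ≈ -1871.9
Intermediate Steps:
N = 201 (N = 36 + 5*33 = 36 + 165 = 201)
N/(-829/2388 - 973/(-2479 - 1*1579)) = 201/(-829/2388 - 973/(-2479 - 1*1579)) = 201/(-829*1/2388 - 973/(-2479 - 1579)) = 201/(-829/2388 - 973/(-4058)) = 201/(-829/2388 - 973*(-1/4058)) = 201/(-829/2388 + 973/4058) = 201/(-520279/4845252) = 201*(-4845252/520279) = -973895652/520279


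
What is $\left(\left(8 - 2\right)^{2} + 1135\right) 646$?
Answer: $756466$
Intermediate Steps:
$\left(\left(8 - 2\right)^{2} + 1135\right) 646 = \left(6^{2} + 1135\right) 646 = \left(36 + 1135\right) 646 = 1171 \cdot 646 = 756466$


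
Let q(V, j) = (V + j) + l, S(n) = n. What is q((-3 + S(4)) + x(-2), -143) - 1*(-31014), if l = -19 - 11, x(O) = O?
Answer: 30840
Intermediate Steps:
l = -30
q(V, j) = -30 + V + j (q(V, j) = (V + j) - 30 = -30 + V + j)
q((-3 + S(4)) + x(-2), -143) - 1*(-31014) = (-30 + ((-3 + 4) - 2) - 143) - 1*(-31014) = (-30 + (1 - 2) - 143) + 31014 = (-30 - 1 - 143) + 31014 = -174 + 31014 = 30840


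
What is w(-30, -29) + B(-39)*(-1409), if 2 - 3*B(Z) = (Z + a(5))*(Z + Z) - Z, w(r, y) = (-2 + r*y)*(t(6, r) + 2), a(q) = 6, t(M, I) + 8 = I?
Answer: 3585155/3 ≈ 1.1951e+6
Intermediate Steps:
t(M, I) = -8 + I
w(r, y) = (-6 + r)*(-2 + r*y) (w(r, y) = (-2 + r*y)*((-8 + r) + 2) = (-2 + r*y)*(-6 + r) = (-6 + r)*(-2 + r*y))
B(Z) = ⅔ + Z/3 - 2*Z*(6 + Z)/3 (B(Z) = ⅔ - ((Z + 6)*(Z + Z) - Z)/3 = ⅔ - ((6 + Z)*(2*Z) - Z)/3 = ⅔ - (2*Z*(6 + Z) - Z)/3 = ⅔ - (-Z + 2*Z*(6 + Z))/3 = ⅔ + (Z/3 - 2*Z*(6 + Z)/3) = ⅔ + Z/3 - 2*Z*(6 + Z)/3)
w(-30, -29) + B(-39)*(-1409) = (12 - 2*(-30) - 29*(-30)² - 6*(-30)*(-29)) + (⅔ - 11/3*(-39) - ⅔*(-39)²)*(-1409) = (12 + 60 - 29*900 - 5220) + (⅔ + 143 - ⅔*1521)*(-1409) = (12 + 60 - 26100 - 5220) + (⅔ + 143 - 1014)*(-1409) = -31248 - 2611/3*(-1409) = -31248 + 3678899/3 = 3585155/3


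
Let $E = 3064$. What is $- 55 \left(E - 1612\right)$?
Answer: $-79860$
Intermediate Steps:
$- 55 \left(E - 1612\right) = - 55 \left(3064 - 1612\right) = \left(-55\right) 1452 = -79860$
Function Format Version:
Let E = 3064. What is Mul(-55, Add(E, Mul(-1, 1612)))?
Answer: -79860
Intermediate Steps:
Mul(-55, Add(E, Mul(-1, 1612))) = Mul(-55, Add(3064, Mul(-1, 1612))) = Mul(-55, Add(3064, -1612)) = Mul(-55, 1452) = -79860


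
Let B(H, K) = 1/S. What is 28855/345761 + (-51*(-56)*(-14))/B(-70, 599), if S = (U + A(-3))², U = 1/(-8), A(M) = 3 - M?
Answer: -1908701221031/1383044 ≈ -1.3801e+6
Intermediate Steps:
U = -⅛ ≈ -0.12500
S = 2209/64 (S = (-⅛ + (3 - 1*(-3)))² = (-⅛ + (3 + 3))² = (-⅛ + 6)² = (47/8)² = 2209/64 ≈ 34.516)
B(H, K) = 64/2209 (B(H, K) = 1/(2209/64) = 64/2209)
28855/345761 + (-51*(-56)*(-14))/B(-70, 599) = 28855/345761 + (-51*(-56)*(-14))/(64/2209) = 28855*(1/345761) + (2856*(-14))*(2209/64) = 28855/345761 - 39984*2209/64 = 28855/345761 - 5520291/4 = -1908701221031/1383044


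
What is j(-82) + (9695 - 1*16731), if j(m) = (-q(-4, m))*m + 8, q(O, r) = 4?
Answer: -6700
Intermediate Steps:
j(m) = 8 - 4*m (j(m) = (-1*4)*m + 8 = -4*m + 8 = 8 - 4*m)
j(-82) + (9695 - 1*16731) = (8 - 4*(-82)) + (9695 - 1*16731) = (8 + 328) + (9695 - 16731) = 336 - 7036 = -6700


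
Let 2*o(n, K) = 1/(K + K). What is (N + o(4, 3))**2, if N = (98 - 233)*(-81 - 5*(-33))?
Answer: 18517494241/144 ≈ 1.2859e+8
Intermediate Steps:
o(n, K) = 1/(4*K) (o(n, K) = 1/(2*(K + K)) = 1/(2*((2*K))) = (1/(2*K))/2 = 1/(4*K))
N = -11340 (N = -135*(-81 + 165) = -135*84 = -11340)
(N + o(4, 3))**2 = (-11340 + (1/4)/3)**2 = (-11340 + (1/4)*(1/3))**2 = (-11340 + 1/12)**2 = (-136079/12)**2 = 18517494241/144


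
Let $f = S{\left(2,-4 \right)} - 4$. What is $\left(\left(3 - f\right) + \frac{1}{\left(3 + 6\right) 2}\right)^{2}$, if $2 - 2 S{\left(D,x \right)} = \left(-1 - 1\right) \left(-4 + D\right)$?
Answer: $\frac{21025}{324} \approx 64.892$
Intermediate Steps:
$S{\left(D,x \right)} = -3 + D$ ($S{\left(D,x \right)} = 1 - \frac{\left(-1 - 1\right) \left(-4 + D\right)}{2} = 1 - \frac{\left(-2\right) \left(-4 + D\right)}{2} = 1 - \frac{8 - 2 D}{2} = 1 + \left(-4 + D\right) = -3 + D$)
$f = -5$ ($f = \left(-3 + 2\right) - 4 = -1 - 4 = -5$)
$\left(\left(3 - f\right) + \frac{1}{\left(3 + 6\right) 2}\right)^{2} = \left(\left(3 - -5\right) + \frac{1}{\left(3 + 6\right) 2}\right)^{2} = \left(\left(3 + 5\right) + \frac{1}{9} \cdot \frac{1}{2}\right)^{2} = \left(8 + \frac{1}{9} \cdot \frac{1}{2}\right)^{2} = \left(8 + \frac{1}{18}\right)^{2} = \left(\frac{145}{18}\right)^{2} = \frac{21025}{324}$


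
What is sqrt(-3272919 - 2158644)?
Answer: 3*I*sqrt(603507) ≈ 2330.6*I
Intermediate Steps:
sqrt(-3272919 - 2158644) = sqrt(-5431563) = 3*I*sqrt(603507)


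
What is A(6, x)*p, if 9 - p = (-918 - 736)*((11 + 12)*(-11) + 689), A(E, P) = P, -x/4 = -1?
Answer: 2884612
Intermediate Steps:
x = 4 (x = -4*(-1) = 4)
p = 721153 (p = 9 - (-918 - 736)*((11 + 12)*(-11) + 689) = 9 - (-1654)*(23*(-11) + 689) = 9 - (-1654)*(-253 + 689) = 9 - (-1654)*436 = 9 - 1*(-721144) = 9 + 721144 = 721153)
A(6, x)*p = 4*721153 = 2884612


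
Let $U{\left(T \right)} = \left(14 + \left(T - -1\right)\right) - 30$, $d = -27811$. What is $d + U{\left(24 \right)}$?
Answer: $-27802$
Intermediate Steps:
$U{\left(T \right)} = -15 + T$ ($U{\left(T \right)} = \left(14 + \left(T + 1\right)\right) - 30 = \left(14 + \left(1 + T\right)\right) - 30 = \left(15 + T\right) - 30 = -15 + T$)
$d + U{\left(24 \right)} = -27811 + \left(-15 + 24\right) = -27811 + 9 = -27802$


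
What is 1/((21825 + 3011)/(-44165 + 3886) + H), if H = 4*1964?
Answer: 40279/316406988 ≈ 0.00012730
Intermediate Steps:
H = 7856
1/((21825 + 3011)/(-44165 + 3886) + H) = 1/((21825 + 3011)/(-44165 + 3886) + 7856) = 1/(24836/(-40279) + 7856) = 1/(24836*(-1/40279) + 7856) = 1/(-24836/40279 + 7856) = 1/(316406988/40279) = 40279/316406988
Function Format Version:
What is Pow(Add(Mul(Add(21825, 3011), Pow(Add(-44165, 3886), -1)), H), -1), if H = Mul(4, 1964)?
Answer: Rational(40279, 316406988) ≈ 0.00012730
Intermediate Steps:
H = 7856
Pow(Add(Mul(Add(21825, 3011), Pow(Add(-44165, 3886), -1)), H), -1) = Pow(Add(Mul(Add(21825, 3011), Pow(Add(-44165, 3886), -1)), 7856), -1) = Pow(Add(Mul(24836, Pow(-40279, -1)), 7856), -1) = Pow(Add(Mul(24836, Rational(-1, 40279)), 7856), -1) = Pow(Add(Rational(-24836, 40279), 7856), -1) = Pow(Rational(316406988, 40279), -1) = Rational(40279, 316406988)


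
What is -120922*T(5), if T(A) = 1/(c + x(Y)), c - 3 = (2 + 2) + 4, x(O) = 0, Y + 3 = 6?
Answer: -120922/11 ≈ -10993.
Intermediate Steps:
Y = 3 (Y = -3 + 6 = 3)
c = 11 (c = 3 + ((2 + 2) + 4) = 3 + (4 + 4) = 3 + 8 = 11)
T(A) = 1/11 (T(A) = 1/(11 + 0) = 1/11)
-120922*T(5) = -120922*1/11 = -120922/11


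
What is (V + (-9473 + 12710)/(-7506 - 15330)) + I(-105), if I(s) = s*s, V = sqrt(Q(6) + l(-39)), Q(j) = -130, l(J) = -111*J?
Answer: 83921221/7612 + sqrt(4199) ≈ 11090.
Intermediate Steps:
V = sqrt(4199) (V = sqrt(-130 - 111*(-39)) = sqrt(-130 + 4329) = sqrt(4199) ≈ 64.800)
I(s) = s**2
(V + (-9473 + 12710)/(-7506 - 15330)) + I(-105) = (sqrt(4199) + (-9473 + 12710)/(-7506 - 15330)) + (-105)**2 = (sqrt(4199) + 3237/(-22836)) + 11025 = (sqrt(4199) + 3237*(-1/22836)) + 11025 = (sqrt(4199) - 1079/7612) + 11025 = (-1079/7612 + sqrt(4199)) + 11025 = 83921221/7612 + sqrt(4199)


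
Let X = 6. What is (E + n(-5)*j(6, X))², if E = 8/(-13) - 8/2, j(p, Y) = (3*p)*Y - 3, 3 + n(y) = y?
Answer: 120560400/169 ≈ 7.1338e+5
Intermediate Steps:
n(y) = -3 + y
j(p, Y) = -3 + 3*Y*p (j(p, Y) = 3*Y*p - 3 = -3 + 3*Y*p)
E = -60/13 (E = 8*(-1/13) - 8*½ = -8/13 - 4 = -60/13 ≈ -4.6154)
(E + n(-5)*j(6, X))² = (-60/13 + (-3 - 5)*(-3 + 3*6*6))² = (-60/13 - 8*(-3 + 108))² = (-60/13 - 8*105)² = (-60/13 - 840)² = (-10980/13)² = 120560400/169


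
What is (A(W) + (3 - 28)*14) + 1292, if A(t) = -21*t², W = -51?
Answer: -53679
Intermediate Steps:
(A(W) + (3 - 28)*14) + 1292 = (-21*(-51)² + (3 - 28)*14) + 1292 = (-21*2601 - 25*14) + 1292 = (-54621 - 350) + 1292 = -54971 + 1292 = -53679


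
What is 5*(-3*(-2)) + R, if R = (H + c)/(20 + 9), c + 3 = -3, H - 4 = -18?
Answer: 850/29 ≈ 29.310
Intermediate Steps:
H = -14 (H = 4 - 18 = -14)
c = -6 (c = -3 - 3 = -6)
R = -20/29 (R = (-14 - 6)/(20 + 9) = -20/29 ≈ -0.68966)
5*(-3*(-2)) + R = 5*(-3*(-2)) - 20/29 = 5*6 - 20/29 = 30 - 20/29 = 850/29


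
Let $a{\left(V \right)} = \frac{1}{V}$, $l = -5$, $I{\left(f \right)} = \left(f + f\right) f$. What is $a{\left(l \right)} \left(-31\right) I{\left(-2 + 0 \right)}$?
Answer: $\frac{248}{5} \approx 49.6$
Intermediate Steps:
$I{\left(f \right)} = 2 f^{2}$ ($I{\left(f \right)} = 2 f f = 2 f^{2}$)
$a{\left(l \right)} \left(-31\right) I{\left(-2 + 0 \right)} = \frac{1}{-5} \left(-31\right) 2 \left(-2 + 0\right)^{2} = \left(- \frac{1}{5}\right) \left(-31\right) 2 \left(-2\right)^{2} = \frac{31 \cdot 2 \cdot 4}{5} = \frac{31}{5} \cdot 8 = \frac{248}{5}$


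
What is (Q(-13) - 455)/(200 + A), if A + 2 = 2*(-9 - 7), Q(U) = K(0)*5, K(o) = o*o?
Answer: -455/166 ≈ -2.7410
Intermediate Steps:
K(o) = o**2
Q(U) = 0 (Q(U) = 0**2*5 = 0*5 = 0)
A = -34 (A = -2 + 2*(-9 - 7) = -2 + 2*(-16) = -2 - 32 = -34)
(Q(-13) - 455)/(200 + A) = (0 - 455)/(200 - 34) = -455/166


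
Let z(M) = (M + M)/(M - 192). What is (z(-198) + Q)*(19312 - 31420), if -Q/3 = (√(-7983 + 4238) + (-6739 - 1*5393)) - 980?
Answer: -30959017848/65 + 36324*I*√3745 ≈ -4.7629e+8 + 2.2229e+6*I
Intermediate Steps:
z(M) = 2*M/(-192 + M) (z(M) = (2*M)/(-192 + M) = 2*M/(-192 + M))
Q = 39336 - 3*I*√3745 (Q = -3*((√(-7983 + 4238) + (-6739 - 1*5393)) - 980) = -3*((√(-3745) + (-6739 - 5393)) - 980) = -3*((I*√3745 - 12132) - 980) = -3*((-12132 + I*√3745) - 980) = -3*(-13112 + I*√3745) = 39336 - 3*I*√3745 ≈ 39336.0 - 183.59*I)
(z(-198) + Q)*(19312 - 31420) = (2*(-198)/(-192 - 198) + (39336 - 3*I*√3745))*(19312 - 31420) = (2*(-198)/(-390) + (39336 - 3*I*√3745))*(-12108) = (2*(-198)*(-1/390) + (39336 - 3*I*√3745))*(-12108) = (66/65 + (39336 - 3*I*√3745))*(-12108) = (2556906/65 - 3*I*√3745)*(-12108) = -30959017848/65 + 36324*I*√3745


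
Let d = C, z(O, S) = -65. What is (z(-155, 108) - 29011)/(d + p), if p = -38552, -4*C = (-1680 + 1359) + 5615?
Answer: 58152/79751 ≈ 0.72917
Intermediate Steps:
C = -2647/2 (C = -((-1680 + 1359) + 5615)/4 = -(-321 + 5615)/4 = -1/4*5294 = -2647/2 ≈ -1323.5)
d = -2647/2 ≈ -1323.5
(z(-155, 108) - 29011)/(d + p) = (-65 - 29011)/(-2647/2 - 38552) = -29076/(-79751/2) = -29076*(-2/79751) = 58152/79751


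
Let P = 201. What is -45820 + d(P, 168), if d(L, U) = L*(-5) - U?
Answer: -46993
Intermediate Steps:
d(L, U) = -U - 5*L (d(L, U) = -5*L - U = -U - 5*L)
-45820 + d(P, 168) = -45820 + (-1*168 - 5*201) = -45820 + (-168 - 1005) = -45820 - 1173 = -46993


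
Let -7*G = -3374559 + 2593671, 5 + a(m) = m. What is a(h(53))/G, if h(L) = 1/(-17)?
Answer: -301/6637548 ≈ -4.5348e-5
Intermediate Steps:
h(L) = -1/17
a(m) = -5 + m
G = 780888/7 (G = -(-3374559 + 2593671)/7 = -⅐*(-780888) = 780888/7 ≈ 1.1156e+5)
a(h(53))/G = (-5 - 1/17)/(780888/7) = -86/17*7/780888 = -301/6637548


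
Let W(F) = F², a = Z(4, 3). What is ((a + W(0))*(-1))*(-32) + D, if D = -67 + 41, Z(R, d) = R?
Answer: 102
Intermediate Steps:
a = 4
D = -26
((a + W(0))*(-1))*(-32) + D = ((4 + 0²)*(-1))*(-32) - 26 = ((4 + 0)*(-1))*(-32) - 26 = (4*(-1))*(-32) - 26 = -4*(-32) - 26 = 128 - 26 = 102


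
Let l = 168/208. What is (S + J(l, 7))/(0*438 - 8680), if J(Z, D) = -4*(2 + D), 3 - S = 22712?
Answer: 4549/1736 ≈ 2.6204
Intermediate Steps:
S = -22709 (S = 3 - 1*22712 = 3 - 22712 = -22709)
l = 21/26 (l = 168*(1/208) = 21/26 ≈ 0.80769)
J(Z, D) = -8 - 4*D
(S + J(l, 7))/(0*438 - 8680) = (-22709 + (-8 - 4*7))/(0*438 - 8680) = (-22709 + (-8 - 28))/(0 - 8680) = (-22709 - 36)/(-8680) = -22745*(-1/8680) = 4549/1736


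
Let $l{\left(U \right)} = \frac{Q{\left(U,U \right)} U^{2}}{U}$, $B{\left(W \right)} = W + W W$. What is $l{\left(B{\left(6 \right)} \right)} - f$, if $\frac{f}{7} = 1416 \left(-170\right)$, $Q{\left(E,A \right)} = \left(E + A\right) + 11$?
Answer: $1689030$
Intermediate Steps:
$Q{\left(E,A \right)} = 11 + A + E$ ($Q{\left(E,A \right)} = \left(A + E\right) + 11 = 11 + A + E$)
$f = -1685040$ ($f = 7 \cdot 1416 \left(-170\right) = 7 \left(-240720\right) = -1685040$)
$B{\left(W \right)} = W + W^{2}$
$l{\left(U \right)} = U \left(11 + 2 U\right)$ ($l{\left(U \right)} = \frac{\left(11 + U + U\right) U^{2}}{U} = \frac{\left(11 + 2 U\right) U^{2}}{U} = \frac{U^{2} \left(11 + 2 U\right)}{U} = U \left(11 + 2 U\right)$)
$l{\left(B{\left(6 \right)} \right)} - f = 6 \left(1 + 6\right) \left(11 + 2 \cdot 6 \left(1 + 6\right)\right) - -1685040 = 6 \cdot 7 \left(11 + 2 \cdot 6 \cdot 7\right) + 1685040 = 42 \left(11 + 2 \cdot 42\right) + 1685040 = 42 \left(11 + 84\right) + 1685040 = 42 \cdot 95 + 1685040 = 3990 + 1685040 = 1689030$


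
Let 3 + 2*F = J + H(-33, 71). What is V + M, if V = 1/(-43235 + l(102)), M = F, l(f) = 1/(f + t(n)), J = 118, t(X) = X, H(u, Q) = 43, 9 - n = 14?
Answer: 331309629/4193794 ≈ 79.000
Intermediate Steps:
n = -5 (n = 9 - 1*14 = 9 - 14 = -5)
l(f) = 1/(-5 + f) (l(f) = 1/(f - 5) = 1/(-5 + f))
F = 79 (F = -3/2 + (118 + 43)/2 = -3/2 + (1/2)*161 = -3/2 + 161/2 = 79)
M = 79
V = -97/4193794 (V = 1/(-43235 + 1/(-5 + 102)) = 1/(-43235 + 1/97) = 1/(-4193794/97) = -97/4193794 ≈ -2.3129e-5)
V + M = -97/4193794 + 79 = 331309629/4193794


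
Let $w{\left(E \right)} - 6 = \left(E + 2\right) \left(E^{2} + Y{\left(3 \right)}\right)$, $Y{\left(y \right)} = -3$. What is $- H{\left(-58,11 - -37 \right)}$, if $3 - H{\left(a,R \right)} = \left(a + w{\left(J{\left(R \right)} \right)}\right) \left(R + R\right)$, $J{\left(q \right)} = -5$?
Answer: $-11331$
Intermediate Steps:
$w{\left(E \right)} = 6 + \left(-3 + E^{2}\right) \left(2 + E\right)$ ($w{\left(E \right)} = 6 + \left(E + 2\right) \left(E^{2} - 3\right) = 6 + \left(2 + E\right) \left(-3 + E^{2}\right) = 6 + \left(-3 + E^{2}\right) \left(2 + E\right)$)
$H{\left(a,R \right)} = 3 - 2 R \left(-60 + a\right)$ ($H{\left(a,R \right)} = 3 - \left(a - 5 \left(-3 + \left(-5\right)^{2} + 2 \left(-5\right)\right)\right) \left(R + R\right) = 3 - \left(a - 5 \left(-3 + 25 - 10\right)\right) 2 R = 3 - \left(a - 60\right) 2 R = 3 - \left(-60 + a\right) 2 R = 3 - 2 R \left(-60 + a\right)$)
$- H{\left(-58,11 - -37 \right)} = - (3 + 120 \left(11 - -37\right) - 2 \left(11 - -37\right) \left(-58\right)) = - (3 + 120 \left(11 + 37\right) - 2 \left(11 + 37\right) \left(-58\right)) = - (3 + 120 \cdot 48 - 96 \left(-58\right)) = - (3 + 5760 + 5568) = \left(-1\right) 11331 = -11331$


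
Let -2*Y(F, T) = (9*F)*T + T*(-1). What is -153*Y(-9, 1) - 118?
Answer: -6391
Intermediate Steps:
Y(F, T) = T/2 - 9*F*T/2 (Y(F, T) = -((9*F)*T + T*(-1))/2 = -(9*F*T - T)/2 = -(-T + 9*F*T)/2 = T/2 - 9*F*T/2)
-153*Y(-9, 1) - 118 = -153*(1 - 9*(-9))/2 - 118 = -153*(1 + 81)/2 - 118 = -153*82/2 - 118 = -153*41 - 118 = -6273 - 118 = -6391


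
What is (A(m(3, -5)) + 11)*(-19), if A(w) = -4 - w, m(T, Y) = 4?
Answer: -57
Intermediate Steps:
(A(m(3, -5)) + 11)*(-19) = ((-4 - 1*4) + 11)*(-19) = ((-4 - 4) + 11)*(-19) = (-8 + 11)*(-19) = 3*(-19) = -57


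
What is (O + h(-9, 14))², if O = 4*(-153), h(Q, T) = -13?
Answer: 390625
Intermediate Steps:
O = -612
(O + h(-9, 14))² = (-612 - 13)² = (-625)² = 390625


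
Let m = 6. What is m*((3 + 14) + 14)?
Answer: 186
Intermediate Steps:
m*((3 + 14) + 14) = 6*((3 + 14) + 14) = 6*(17 + 14) = 6*31 = 186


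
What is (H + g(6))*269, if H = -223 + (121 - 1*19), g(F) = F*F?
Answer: -22865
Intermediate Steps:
g(F) = F²
H = -121 (H = -223 + (121 - 19) = -223 + 102 = -121)
(H + g(6))*269 = (-121 + 6²)*269 = (-121 + 36)*269 = -85*269 = -22865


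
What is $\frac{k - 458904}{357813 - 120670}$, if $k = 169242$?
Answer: $- \frac{289662}{237143} \approx -1.2215$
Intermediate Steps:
$\frac{k - 458904}{357813 - 120670} = \frac{169242 - 458904}{357813 - 120670} = - \frac{289662}{237143}$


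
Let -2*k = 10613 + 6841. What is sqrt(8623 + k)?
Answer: 2*I*sqrt(26) ≈ 10.198*I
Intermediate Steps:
k = -8727 (k = -(10613 + 6841)/2 = -1/2*17454 = -8727)
sqrt(8623 + k) = sqrt(8623 - 8727) = sqrt(-104) = 2*I*sqrt(26)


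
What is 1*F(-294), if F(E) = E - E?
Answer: 0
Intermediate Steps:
F(E) = 0
1*F(-294) = 1*0 = 0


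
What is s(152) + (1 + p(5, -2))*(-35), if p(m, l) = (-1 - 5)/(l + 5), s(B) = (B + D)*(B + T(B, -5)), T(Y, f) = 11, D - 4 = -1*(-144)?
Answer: 48935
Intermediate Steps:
D = 148 (D = 4 - 1*(-144) = 4 + 144 = 148)
s(B) = (11 + B)*(148 + B) (s(B) = (B + 148)*(B + 11) = (148 + B)*(11 + B) = (11 + B)*(148 + B))
p(m, l) = -6/(5 + l)
s(152) + (1 + p(5, -2))*(-35) = (1628 + 152² + 159*152) + (1 - 6/(5 - 2))*(-35) = (1628 + 23104 + 24168) + (1 - 6/3)*(-35) = 48900 + (1 - 6*⅓)*(-35) = 48900 + (1 - 2)*(-35) = 48900 - 1*(-35) = 48900 + 35 = 48935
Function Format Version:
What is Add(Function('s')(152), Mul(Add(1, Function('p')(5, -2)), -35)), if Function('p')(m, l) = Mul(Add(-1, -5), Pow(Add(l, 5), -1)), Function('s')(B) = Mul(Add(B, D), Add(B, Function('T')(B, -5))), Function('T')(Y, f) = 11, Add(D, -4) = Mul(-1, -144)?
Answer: 48935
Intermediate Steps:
D = 148 (D = Add(4, Mul(-1, -144)) = Add(4, 144) = 148)
Function('s')(B) = Mul(Add(11, B), Add(148, B)) (Function('s')(B) = Mul(Add(B, 148), Add(B, 11)) = Mul(Add(148, B), Add(11, B)) = Mul(Add(11, B), Add(148, B)))
Function('p')(m, l) = Mul(-6, Pow(Add(5, l), -1))
Add(Function('s')(152), Mul(Add(1, Function('p')(5, -2)), -35)) = Add(Add(1628, Pow(152, 2), Mul(159, 152)), Mul(Add(1, Mul(-6, Pow(Add(5, -2), -1))), -35)) = Add(Add(1628, 23104, 24168), Mul(Add(1, Mul(-6, Pow(3, -1))), -35)) = Add(48900, Mul(Add(1, Mul(-6, Rational(1, 3))), -35)) = Add(48900, Mul(Add(1, -2), -35)) = Add(48900, Mul(-1, -35)) = Add(48900, 35) = 48935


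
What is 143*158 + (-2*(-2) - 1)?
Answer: 22597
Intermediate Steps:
143*158 + (-2*(-2) - 1) = 22594 + (4 - 1) = 22594 + 3 = 22597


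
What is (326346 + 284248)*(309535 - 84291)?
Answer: 137532634936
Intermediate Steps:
(326346 + 284248)*(309535 - 84291) = 610594*225244 = 137532634936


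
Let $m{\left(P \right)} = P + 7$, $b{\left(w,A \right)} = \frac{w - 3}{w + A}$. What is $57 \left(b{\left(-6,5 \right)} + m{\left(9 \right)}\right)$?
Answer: $1425$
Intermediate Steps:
$b{\left(w,A \right)} = \frac{-3 + w}{A + w}$
$m{\left(P \right)} = 7 + P$
$57 \left(b{\left(-6,5 \right)} + m{\left(9 \right)}\right) = 57 \left(\frac{-3 - 6}{5 - 6} + \left(7 + 9\right)\right) = 57 \left(\frac{1}{-1} \left(-9\right) + 16\right) = 57 \left(\left(-1\right) \left(-9\right) + 16\right) = 57 \left(9 + 16\right) = 57 \cdot 25 = 1425$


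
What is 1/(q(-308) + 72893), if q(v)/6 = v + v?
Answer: 1/69197 ≈ 1.4451e-5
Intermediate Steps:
q(v) = 12*v (q(v) = 6*(v + v) = 6*(2*v) = 12*v)
1/(q(-308) + 72893) = 1/(12*(-308) + 72893) = 1/(-3696 + 72893) = 1/69197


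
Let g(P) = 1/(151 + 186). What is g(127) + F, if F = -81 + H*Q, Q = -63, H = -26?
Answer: 524710/337 ≈ 1557.0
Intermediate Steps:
g(P) = 1/337
F = 1557 (F = -81 - 26*(-63) = -81 + 1638 = 1557)
g(127) + F = 1/337 + 1557 = 524710/337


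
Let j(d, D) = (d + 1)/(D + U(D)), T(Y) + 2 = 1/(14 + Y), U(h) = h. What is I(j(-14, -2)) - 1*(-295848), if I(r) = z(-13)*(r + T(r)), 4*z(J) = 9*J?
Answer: 108857985/368 ≈ 2.9581e+5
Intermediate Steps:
z(J) = 9*J/4 (z(J) = (9*J)/4 = 9*J/4)
T(Y) = -2 + 1/(14 + Y)
j(d, D) = (1 + d)/(2*D) (j(d, D) = (d + 1)/(D + D) = (1 + d)/((2*D)) = (1 + d)*(1/(2*D)) = (1 + d)/(2*D))
I(r) = -117*r/4 - 117*(-27 - 2*r)/(4*(14 + r)) (I(r) = ((9/4)*(-13))*(r + (-27 - 2*r)/(14 + r)) = -117*(r + (-27 - 2*r)/(14 + r))/4 = -117*r/4 - 117*(-27 - 2*r)/(4*(14 + r)))
I(j(-14, -2)) - 1*(-295848) = 117*(27 - ((½)*(1 - 14)/(-2))² - 6*(1 - 14)/(-2))/(4*(14 + (½)*(1 - 14)/(-2))) - 1*(-295848) = 117*(27 - ((½)*(-½)*(-13))² - 6*(-1)*(-13)/2)/(4*(14 + (½)*(-½)*(-13))) + 295848 = 117*(27 - (13/4)² - 12*13/4)/(4*(14 + 13/4)) + 295848 = 117*(27 - 1*169/16 - 39)/(4*(69/4)) + 295848 = (117/4)*(4/69)*(27 - 169/16 - 39) + 295848 = (117/4)*(4/69)*(-361/16) + 295848 = -14079/368 + 295848 = 108857985/368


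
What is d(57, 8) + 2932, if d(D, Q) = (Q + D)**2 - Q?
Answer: 7149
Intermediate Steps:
d(D, Q) = (D + Q)**2 - Q
d(57, 8) + 2932 = ((57 + 8)**2 - 1*8) + 2932 = (65**2 - 8) + 2932 = (4225 - 8) + 2932 = 4217 + 2932 = 7149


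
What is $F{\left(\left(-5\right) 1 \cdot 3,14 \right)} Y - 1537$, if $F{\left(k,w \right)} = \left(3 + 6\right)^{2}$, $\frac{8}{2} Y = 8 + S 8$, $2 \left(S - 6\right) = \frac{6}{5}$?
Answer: $- \frac{1529}{5} \approx -305.8$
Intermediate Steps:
$S = \frac{33}{5}$ ($S = 6 + \frac{6 \cdot \frac{1}{5}}{2} = 6 + \frac{1}{2} \cdot \frac{6}{5} = 6 + \frac{3}{5} = \frac{33}{5} \approx 6.6$)
$Y = \frac{76}{5}$ ($Y = \frac{8 + \frac{33}{5} \cdot 8}{4} = \frac{8 + \frac{264}{5}}{4} = \frac{1}{4} \cdot \frac{304}{5} = \frac{76}{5} \approx 15.2$)
$F{\left(k,w \right)} = 81$ ($F{\left(k,w \right)} = 9^{2} = 81$)
$F{\left(\left(-5\right) 1 \cdot 3,14 \right)} Y - 1537 = 81 \cdot \frac{76}{5} - 1537 = \frac{6156}{5} - 1537 = - \frac{1529}{5}$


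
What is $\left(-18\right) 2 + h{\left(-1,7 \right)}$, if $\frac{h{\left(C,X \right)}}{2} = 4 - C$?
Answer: $-26$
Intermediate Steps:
$h{\left(C,X \right)} = 8 - 2 C$ ($h{\left(C,X \right)} = 2 \left(4 - C\right) = 8 - 2 C$)
$\left(-18\right) 2 + h{\left(-1,7 \right)} = \left(-18\right) 2 + \left(8 - -2\right) = -36 + \left(8 + 2\right) = -36 + 10 = -26$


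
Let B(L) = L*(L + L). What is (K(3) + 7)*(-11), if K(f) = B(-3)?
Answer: -275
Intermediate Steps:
B(L) = 2*L² (B(L) = L*(2*L) = 2*L²)
K(f) = 18 (K(f) = 2*(-3)² = 2*9 = 18)
(K(3) + 7)*(-11) = (18 + 7)*(-11) = 25*(-11) = -275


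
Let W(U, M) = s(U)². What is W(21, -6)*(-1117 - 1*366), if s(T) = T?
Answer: -654003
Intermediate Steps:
W(U, M) = U²
W(21, -6)*(-1117 - 1*366) = 21²*(-1117 - 1*366) = 441*(-1117 - 366) = 441*(-1483) = -654003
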